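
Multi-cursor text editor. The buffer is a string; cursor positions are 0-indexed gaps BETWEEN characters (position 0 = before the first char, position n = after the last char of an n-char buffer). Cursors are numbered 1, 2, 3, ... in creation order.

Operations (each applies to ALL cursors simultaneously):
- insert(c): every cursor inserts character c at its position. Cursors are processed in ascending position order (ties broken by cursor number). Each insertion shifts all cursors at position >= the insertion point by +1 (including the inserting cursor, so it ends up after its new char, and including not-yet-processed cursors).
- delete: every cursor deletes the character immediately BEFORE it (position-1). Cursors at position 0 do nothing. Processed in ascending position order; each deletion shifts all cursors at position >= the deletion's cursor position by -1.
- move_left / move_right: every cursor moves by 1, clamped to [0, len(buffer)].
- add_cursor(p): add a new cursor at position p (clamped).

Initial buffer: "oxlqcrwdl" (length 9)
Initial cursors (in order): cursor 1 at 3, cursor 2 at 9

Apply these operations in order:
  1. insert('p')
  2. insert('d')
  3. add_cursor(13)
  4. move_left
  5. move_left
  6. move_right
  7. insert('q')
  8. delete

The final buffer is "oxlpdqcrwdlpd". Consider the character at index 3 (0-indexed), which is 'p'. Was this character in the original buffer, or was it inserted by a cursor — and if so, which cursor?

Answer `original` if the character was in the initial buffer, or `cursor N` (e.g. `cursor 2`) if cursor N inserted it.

After op 1 (insert('p')): buffer="oxlpqcrwdlp" (len 11), cursors c1@4 c2@11, authorship ...1......2
After op 2 (insert('d')): buffer="oxlpdqcrwdlpd" (len 13), cursors c1@5 c2@13, authorship ...11......22
After op 3 (add_cursor(13)): buffer="oxlpdqcrwdlpd" (len 13), cursors c1@5 c2@13 c3@13, authorship ...11......22
After op 4 (move_left): buffer="oxlpdqcrwdlpd" (len 13), cursors c1@4 c2@12 c3@12, authorship ...11......22
After op 5 (move_left): buffer="oxlpdqcrwdlpd" (len 13), cursors c1@3 c2@11 c3@11, authorship ...11......22
After op 6 (move_right): buffer="oxlpdqcrwdlpd" (len 13), cursors c1@4 c2@12 c3@12, authorship ...11......22
After op 7 (insert('q')): buffer="oxlpqdqcrwdlpqqd" (len 16), cursors c1@5 c2@15 c3@15, authorship ...111......2232
After op 8 (delete): buffer="oxlpdqcrwdlpd" (len 13), cursors c1@4 c2@12 c3@12, authorship ...11......22
Authorship (.=original, N=cursor N): . . . 1 1 . . . . . . 2 2
Index 3: author = 1

Answer: cursor 1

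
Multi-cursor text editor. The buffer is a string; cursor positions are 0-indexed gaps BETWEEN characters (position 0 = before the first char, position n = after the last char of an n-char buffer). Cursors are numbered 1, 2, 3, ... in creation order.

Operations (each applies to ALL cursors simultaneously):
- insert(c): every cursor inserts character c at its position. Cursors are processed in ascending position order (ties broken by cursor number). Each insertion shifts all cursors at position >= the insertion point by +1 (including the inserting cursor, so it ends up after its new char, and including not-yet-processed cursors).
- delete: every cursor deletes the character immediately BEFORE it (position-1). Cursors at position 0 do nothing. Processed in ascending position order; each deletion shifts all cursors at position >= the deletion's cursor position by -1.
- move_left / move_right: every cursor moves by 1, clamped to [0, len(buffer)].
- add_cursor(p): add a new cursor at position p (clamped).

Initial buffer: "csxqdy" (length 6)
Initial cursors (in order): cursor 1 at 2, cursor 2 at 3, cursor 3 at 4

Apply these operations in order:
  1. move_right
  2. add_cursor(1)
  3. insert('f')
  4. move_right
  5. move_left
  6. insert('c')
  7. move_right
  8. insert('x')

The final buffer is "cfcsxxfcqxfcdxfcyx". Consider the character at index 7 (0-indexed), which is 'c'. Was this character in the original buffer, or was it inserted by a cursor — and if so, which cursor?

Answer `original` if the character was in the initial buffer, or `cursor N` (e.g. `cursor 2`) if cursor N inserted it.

After op 1 (move_right): buffer="csxqdy" (len 6), cursors c1@3 c2@4 c3@5, authorship ......
After op 2 (add_cursor(1)): buffer="csxqdy" (len 6), cursors c4@1 c1@3 c2@4 c3@5, authorship ......
After op 3 (insert('f')): buffer="cfsxfqfdfy" (len 10), cursors c4@2 c1@5 c2@7 c3@9, authorship .4..1.2.3.
After op 4 (move_right): buffer="cfsxfqfdfy" (len 10), cursors c4@3 c1@6 c2@8 c3@10, authorship .4..1.2.3.
After op 5 (move_left): buffer="cfsxfqfdfy" (len 10), cursors c4@2 c1@5 c2@7 c3@9, authorship .4..1.2.3.
After op 6 (insert('c')): buffer="cfcsxfcqfcdfcy" (len 14), cursors c4@3 c1@7 c2@10 c3@13, authorship .44..11.22.33.
After op 7 (move_right): buffer="cfcsxfcqfcdfcy" (len 14), cursors c4@4 c1@8 c2@11 c3@14, authorship .44..11.22.33.
After op 8 (insert('x')): buffer="cfcsxxfcqxfcdxfcyx" (len 18), cursors c4@5 c1@10 c2@14 c3@18, authorship .44.4.11.122.233.3
Authorship (.=original, N=cursor N): . 4 4 . 4 . 1 1 . 1 2 2 . 2 3 3 . 3
Index 7: author = 1

Answer: cursor 1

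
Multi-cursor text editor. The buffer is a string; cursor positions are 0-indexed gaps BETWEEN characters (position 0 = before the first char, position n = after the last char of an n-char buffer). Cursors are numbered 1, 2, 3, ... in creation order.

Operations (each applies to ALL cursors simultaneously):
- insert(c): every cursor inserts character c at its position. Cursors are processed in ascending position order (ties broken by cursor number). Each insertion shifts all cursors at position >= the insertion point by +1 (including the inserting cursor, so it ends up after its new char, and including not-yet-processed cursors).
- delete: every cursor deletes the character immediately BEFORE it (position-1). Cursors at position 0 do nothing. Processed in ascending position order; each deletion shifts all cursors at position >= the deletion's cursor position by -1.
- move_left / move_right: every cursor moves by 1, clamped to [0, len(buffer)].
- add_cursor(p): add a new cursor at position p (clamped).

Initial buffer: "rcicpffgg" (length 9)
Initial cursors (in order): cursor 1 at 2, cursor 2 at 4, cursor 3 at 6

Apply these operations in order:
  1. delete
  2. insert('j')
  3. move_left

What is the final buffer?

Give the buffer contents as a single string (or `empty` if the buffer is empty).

Answer: rjijpjfgg

Derivation:
After op 1 (delete): buffer="ripfgg" (len 6), cursors c1@1 c2@2 c3@3, authorship ......
After op 2 (insert('j')): buffer="rjijpjfgg" (len 9), cursors c1@2 c2@4 c3@6, authorship .1.2.3...
After op 3 (move_left): buffer="rjijpjfgg" (len 9), cursors c1@1 c2@3 c3@5, authorship .1.2.3...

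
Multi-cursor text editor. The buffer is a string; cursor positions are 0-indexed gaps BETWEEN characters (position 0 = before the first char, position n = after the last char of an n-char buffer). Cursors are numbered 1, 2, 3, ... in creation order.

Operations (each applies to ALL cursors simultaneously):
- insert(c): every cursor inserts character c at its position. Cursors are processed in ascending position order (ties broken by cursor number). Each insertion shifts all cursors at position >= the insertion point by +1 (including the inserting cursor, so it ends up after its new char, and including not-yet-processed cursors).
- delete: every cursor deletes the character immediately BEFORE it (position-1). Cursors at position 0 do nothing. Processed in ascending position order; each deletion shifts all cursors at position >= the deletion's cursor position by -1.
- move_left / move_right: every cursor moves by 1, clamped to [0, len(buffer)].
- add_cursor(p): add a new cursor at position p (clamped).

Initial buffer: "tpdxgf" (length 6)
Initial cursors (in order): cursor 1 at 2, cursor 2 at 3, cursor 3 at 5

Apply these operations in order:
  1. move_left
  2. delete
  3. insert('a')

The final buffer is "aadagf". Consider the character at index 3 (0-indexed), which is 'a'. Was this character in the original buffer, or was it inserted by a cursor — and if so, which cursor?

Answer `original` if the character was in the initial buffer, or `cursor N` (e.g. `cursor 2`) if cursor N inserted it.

Answer: cursor 3

Derivation:
After op 1 (move_left): buffer="tpdxgf" (len 6), cursors c1@1 c2@2 c3@4, authorship ......
After op 2 (delete): buffer="dgf" (len 3), cursors c1@0 c2@0 c3@1, authorship ...
After op 3 (insert('a')): buffer="aadagf" (len 6), cursors c1@2 c2@2 c3@4, authorship 12.3..
Authorship (.=original, N=cursor N): 1 2 . 3 . .
Index 3: author = 3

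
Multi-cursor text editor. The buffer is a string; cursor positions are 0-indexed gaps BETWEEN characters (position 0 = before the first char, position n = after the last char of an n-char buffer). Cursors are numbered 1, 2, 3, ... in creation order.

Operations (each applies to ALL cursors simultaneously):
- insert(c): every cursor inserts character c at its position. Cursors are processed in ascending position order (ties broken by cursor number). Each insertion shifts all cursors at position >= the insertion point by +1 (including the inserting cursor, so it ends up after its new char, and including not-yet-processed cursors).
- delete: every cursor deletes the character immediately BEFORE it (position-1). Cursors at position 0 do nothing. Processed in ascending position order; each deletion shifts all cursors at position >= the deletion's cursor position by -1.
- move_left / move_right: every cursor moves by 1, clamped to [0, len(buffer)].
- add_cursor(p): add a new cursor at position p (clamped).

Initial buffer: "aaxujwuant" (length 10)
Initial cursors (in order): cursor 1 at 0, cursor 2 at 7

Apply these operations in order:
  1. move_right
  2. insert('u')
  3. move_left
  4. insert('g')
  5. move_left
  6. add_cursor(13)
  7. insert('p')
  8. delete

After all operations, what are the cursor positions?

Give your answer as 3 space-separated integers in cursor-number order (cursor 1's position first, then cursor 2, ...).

After op 1 (move_right): buffer="aaxujwuant" (len 10), cursors c1@1 c2@8, authorship ..........
After op 2 (insert('u')): buffer="auaxujwuaunt" (len 12), cursors c1@2 c2@10, authorship .1.......2..
After op 3 (move_left): buffer="auaxujwuaunt" (len 12), cursors c1@1 c2@9, authorship .1.......2..
After op 4 (insert('g')): buffer="aguaxujwuagunt" (len 14), cursors c1@2 c2@11, authorship .11.......22..
After op 5 (move_left): buffer="aguaxujwuagunt" (len 14), cursors c1@1 c2@10, authorship .11.......22..
After op 6 (add_cursor(13)): buffer="aguaxujwuagunt" (len 14), cursors c1@1 c2@10 c3@13, authorship .11.......22..
After op 7 (insert('p')): buffer="apguaxujwuapgunpt" (len 17), cursors c1@2 c2@12 c3@16, authorship .111.......222.3.
After op 8 (delete): buffer="aguaxujwuagunt" (len 14), cursors c1@1 c2@10 c3@13, authorship .11.......22..

Answer: 1 10 13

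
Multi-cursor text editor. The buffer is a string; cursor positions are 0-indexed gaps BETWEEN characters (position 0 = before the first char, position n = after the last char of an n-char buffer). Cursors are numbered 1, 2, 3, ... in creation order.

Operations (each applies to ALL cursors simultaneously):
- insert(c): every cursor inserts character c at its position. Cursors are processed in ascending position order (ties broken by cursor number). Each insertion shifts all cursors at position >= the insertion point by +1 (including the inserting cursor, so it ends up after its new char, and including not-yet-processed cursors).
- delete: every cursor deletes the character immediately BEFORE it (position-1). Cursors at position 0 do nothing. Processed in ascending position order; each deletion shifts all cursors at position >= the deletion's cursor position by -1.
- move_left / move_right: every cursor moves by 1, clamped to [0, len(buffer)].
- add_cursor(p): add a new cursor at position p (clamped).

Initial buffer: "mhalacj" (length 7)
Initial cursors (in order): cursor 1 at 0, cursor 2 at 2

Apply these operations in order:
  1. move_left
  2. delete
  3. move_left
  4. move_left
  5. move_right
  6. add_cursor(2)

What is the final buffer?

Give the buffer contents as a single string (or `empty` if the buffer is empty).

After op 1 (move_left): buffer="mhalacj" (len 7), cursors c1@0 c2@1, authorship .......
After op 2 (delete): buffer="halacj" (len 6), cursors c1@0 c2@0, authorship ......
After op 3 (move_left): buffer="halacj" (len 6), cursors c1@0 c2@0, authorship ......
After op 4 (move_left): buffer="halacj" (len 6), cursors c1@0 c2@0, authorship ......
After op 5 (move_right): buffer="halacj" (len 6), cursors c1@1 c2@1, authorship ......
After op 6 (add_cursor(2)): buffer="halacj" (len 6), cursors c1@1 c2@1 c3@2, authorship ......

Answer: halacj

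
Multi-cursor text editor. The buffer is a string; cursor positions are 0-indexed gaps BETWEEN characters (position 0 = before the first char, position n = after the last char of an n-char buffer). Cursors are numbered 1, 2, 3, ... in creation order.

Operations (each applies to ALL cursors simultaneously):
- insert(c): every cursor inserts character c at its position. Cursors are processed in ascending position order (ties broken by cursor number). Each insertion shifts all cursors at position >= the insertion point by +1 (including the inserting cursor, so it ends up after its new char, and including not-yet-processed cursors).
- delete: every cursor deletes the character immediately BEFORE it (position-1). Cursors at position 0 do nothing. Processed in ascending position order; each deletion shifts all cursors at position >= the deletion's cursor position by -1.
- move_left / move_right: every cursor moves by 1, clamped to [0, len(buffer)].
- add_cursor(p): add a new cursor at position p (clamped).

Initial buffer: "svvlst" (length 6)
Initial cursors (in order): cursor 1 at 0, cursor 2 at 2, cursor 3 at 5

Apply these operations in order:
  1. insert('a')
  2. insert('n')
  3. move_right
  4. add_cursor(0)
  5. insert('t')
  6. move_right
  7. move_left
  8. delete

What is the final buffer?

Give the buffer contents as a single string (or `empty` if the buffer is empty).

After op 1 (insert('a')): buffer="asvavlsat" (len 9), cursors c1@1 c2@4 c3@8, authorship 1..2...3.
After op 2 (insert('n')): buffer="ansvanvlsant" (len 12), cursors c1@2 c2@6 c3@11, authorship 11..22...33.
After op 3 (move_right): buffer="ansvanvlsant" (len 12), cursors c1@3 c2@7 c3@12, authorship 11..22...33.
After op 4 (add_cursor(0)): buffer="ansvanvlsant" (len 12), cursors c4@0 c1@3 c2@7 c3@12, authorship 11..22...33.
After op 5 (insert('t')): buffer="tanstvanvtlsantt" (len 16), cursors c4@1 c1@5 c2@10 c3@16, authorship 411.1.22.2..33.3
After op 6 (move_right): buffer="tanstvanvtlsantt" (len 16), cursors c4@2 c1@6 c2@11 c3@16, authorship 411.1.22.2..33.3
After op 7 (move_left): buffer="tanstvanvtlsantt" (len 16), cursors c4@1 c1@5 c2@10 c3@15, authorship 411.1.22.2..33.3
After op 8 (delete): buffer="ansvanvlsant" (len 12), cursors c4@0 c1@3 c2@7 c3@11, authorship 11..22...333

Answer: ansvanvlsant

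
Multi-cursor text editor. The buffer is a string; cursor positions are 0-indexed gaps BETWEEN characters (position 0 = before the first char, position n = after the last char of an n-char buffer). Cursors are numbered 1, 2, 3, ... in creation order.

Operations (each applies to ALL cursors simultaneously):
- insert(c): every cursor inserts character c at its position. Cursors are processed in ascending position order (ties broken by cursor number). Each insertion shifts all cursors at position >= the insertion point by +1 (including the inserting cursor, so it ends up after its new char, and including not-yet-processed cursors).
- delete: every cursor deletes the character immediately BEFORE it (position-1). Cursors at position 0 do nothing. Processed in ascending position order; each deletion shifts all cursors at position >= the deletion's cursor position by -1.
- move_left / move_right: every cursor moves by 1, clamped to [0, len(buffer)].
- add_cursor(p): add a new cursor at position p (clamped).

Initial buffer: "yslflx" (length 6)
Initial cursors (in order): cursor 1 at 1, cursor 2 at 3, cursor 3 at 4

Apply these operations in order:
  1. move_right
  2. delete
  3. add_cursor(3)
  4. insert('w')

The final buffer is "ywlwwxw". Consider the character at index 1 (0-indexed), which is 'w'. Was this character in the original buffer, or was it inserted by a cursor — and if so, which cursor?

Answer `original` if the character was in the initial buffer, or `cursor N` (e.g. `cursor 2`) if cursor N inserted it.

Answer: cursor 1

Derivation:
After op 1 (move_right): buffer="yslflx" (len 6), cursors c1@2 c2@4 c3@5, authorship ......
After op 2 (delete): buffer="ylx" (len 3), cursors c1@1 c2@2 c3@2, authorship ...
After op 3 (add_cursor(3)): buffer="ylx" (len 3), cursors c1@1 c2@2 c3@2 c4@3, authorship ...
After op 4 (insert('w')): buffer="ywlwwxw" (len 7), cursors c1@2 c2@5 c3@5 c4@7, authorship .1.23.4
Authorship (.=original, N=cursor N): . 1 . 2 3 . 4
Index 1: author = 1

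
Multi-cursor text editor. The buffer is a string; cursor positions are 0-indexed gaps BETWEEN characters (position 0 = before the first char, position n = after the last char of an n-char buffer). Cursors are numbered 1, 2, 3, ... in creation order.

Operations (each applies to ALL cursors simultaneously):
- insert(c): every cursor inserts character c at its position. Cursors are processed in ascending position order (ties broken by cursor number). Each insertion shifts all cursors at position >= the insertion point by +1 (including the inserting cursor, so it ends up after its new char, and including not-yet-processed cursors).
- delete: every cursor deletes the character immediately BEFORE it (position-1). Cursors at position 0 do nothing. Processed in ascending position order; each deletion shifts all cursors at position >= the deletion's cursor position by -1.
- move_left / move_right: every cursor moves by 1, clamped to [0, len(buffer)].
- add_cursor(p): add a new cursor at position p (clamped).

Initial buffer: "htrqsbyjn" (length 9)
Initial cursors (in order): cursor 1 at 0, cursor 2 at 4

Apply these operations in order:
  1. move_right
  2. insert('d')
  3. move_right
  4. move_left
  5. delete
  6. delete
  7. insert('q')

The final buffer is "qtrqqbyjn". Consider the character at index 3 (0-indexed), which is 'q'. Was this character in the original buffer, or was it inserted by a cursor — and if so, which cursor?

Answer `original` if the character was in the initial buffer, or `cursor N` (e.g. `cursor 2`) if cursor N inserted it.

After op 1 (move_right): buffer="htrqsbyjn" (len 9), cursors c1@1 c2@5, authorship .........
After op 2 (insert('d')): buffer="hdtrqsdbyjn" (len 11), cursors c1@2 c2@7, authorship .1....2....
After op 3 (move_right): buffer="hdtrqsdbyjn" (len 11), cursors c1@3 c2@8, authorship .1....2....
After op 4 (move_left): buffer="hdtrqsdbyjn" (len 11), cursors c1@2 c2@7, authorship .1....2....
After op 5 (delete): buffer="htrqsbyjn" (len 9), cursors c1@1 c2@5, authorship .........
After op 6 (delete): buffer="trqbyjn" (len 7), cursors c1@0 c2@3, authorship .......
After op 7 (insert('q')): buffer="qtrqqbyjn" (len 9), cursors c1@1 c2@5, authorship 1...2....
Authorship (.=original, N=cursor N): 1 . . . 2 . . . .
Index 3: author = original

Answer: original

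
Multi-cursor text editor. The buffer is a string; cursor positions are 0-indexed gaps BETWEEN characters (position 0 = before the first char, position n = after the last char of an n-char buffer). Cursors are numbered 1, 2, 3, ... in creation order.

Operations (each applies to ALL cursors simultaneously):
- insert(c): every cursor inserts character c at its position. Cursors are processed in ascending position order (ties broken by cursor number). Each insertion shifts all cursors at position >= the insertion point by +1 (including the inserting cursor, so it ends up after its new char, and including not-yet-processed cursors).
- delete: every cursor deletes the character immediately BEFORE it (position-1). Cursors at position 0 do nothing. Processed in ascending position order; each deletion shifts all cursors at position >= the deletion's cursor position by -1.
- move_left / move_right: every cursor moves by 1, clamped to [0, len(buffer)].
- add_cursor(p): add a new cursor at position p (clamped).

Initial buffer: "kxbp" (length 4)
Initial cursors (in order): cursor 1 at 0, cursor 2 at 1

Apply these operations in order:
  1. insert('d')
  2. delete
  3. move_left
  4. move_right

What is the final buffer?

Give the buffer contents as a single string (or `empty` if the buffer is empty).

Answer: kxbp

Derivation:
After op 1 (insert('d')): buffer="dkdxbp" (len 6), cursors c1@1 c2@3, authorship 1.2...
After op 2 (delete): buffer="kxbp" (len 4), cursors c1@0 c2@1, authorship ....
After op 3 (move_left): buffer="kxbp" (len 4), cursors c1@0 c2@0, authorship ....
After op 4 (move_right): buffer="kxbp" (len 4), cursors c1@1 c2@1, authorship ....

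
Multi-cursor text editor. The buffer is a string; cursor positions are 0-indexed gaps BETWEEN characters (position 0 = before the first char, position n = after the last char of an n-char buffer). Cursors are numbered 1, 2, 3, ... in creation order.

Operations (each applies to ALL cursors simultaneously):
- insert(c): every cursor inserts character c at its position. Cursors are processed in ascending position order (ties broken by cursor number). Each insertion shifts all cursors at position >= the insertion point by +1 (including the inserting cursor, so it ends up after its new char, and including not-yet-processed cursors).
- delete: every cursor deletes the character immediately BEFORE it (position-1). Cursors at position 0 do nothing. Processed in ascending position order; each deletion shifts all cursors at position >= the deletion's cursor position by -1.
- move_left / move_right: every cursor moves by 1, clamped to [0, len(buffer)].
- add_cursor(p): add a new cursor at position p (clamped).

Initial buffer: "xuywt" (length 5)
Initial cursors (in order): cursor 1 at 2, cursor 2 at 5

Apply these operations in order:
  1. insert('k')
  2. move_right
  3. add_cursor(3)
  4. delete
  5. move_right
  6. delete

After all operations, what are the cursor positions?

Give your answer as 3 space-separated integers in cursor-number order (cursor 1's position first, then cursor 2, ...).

After op 1 (insert('k')): buffer="xukywtk" (len 7), cursors c1@3 c2@7, authorship ..1...2
After op 2 (move_right): buffer="xukywtk" (len 7), cursors c1@4 c2@7, authorship ..1...2
After op 3 (add_cursor(3)): buffer="xukywtk" (len 7), cursors c3@3 c1@4 c2@7, authorship ..1...2
After op 4 (delete): buffer="xuwt" (len 4), cursors c1@2 c3@2 c2@4, authorship ....
After op 5 (move_right): buffer="xuwt" (len 4), cursors c1@3 c3@3 c2@4, authorship ....
After op 6 (delete): buffer="x" (len 1), cursors c1@1 c2@1 c3@1, authorship .

Answer: 1 1 1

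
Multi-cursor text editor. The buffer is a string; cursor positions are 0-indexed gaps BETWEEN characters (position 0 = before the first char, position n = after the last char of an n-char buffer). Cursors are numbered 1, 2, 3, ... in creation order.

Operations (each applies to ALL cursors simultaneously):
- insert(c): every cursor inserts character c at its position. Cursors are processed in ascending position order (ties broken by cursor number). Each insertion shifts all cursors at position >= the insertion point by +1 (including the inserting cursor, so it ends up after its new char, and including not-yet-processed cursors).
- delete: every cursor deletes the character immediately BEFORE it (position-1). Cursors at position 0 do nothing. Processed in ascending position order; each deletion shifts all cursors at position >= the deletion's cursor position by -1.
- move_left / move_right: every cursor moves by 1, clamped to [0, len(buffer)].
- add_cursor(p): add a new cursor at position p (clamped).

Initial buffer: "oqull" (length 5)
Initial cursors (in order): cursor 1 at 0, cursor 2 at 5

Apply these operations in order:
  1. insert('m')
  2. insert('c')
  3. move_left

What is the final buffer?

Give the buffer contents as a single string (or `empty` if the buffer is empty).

Answer: mcoqullmc

Derivation:
After op 1 (insert('m')): buffer="moqullm" (len 7), cursors c1@1 c2@7, authorship 1.....2
After op 2 (insert('c')): buffer="mcoqullmc" (len 9), cursors c1@2 c2@9, authorship 11.....22
After op 3 (move_left): buffer="mcoqullmc" (len 9), cursors c1@1 c2@8, authorship 11.....22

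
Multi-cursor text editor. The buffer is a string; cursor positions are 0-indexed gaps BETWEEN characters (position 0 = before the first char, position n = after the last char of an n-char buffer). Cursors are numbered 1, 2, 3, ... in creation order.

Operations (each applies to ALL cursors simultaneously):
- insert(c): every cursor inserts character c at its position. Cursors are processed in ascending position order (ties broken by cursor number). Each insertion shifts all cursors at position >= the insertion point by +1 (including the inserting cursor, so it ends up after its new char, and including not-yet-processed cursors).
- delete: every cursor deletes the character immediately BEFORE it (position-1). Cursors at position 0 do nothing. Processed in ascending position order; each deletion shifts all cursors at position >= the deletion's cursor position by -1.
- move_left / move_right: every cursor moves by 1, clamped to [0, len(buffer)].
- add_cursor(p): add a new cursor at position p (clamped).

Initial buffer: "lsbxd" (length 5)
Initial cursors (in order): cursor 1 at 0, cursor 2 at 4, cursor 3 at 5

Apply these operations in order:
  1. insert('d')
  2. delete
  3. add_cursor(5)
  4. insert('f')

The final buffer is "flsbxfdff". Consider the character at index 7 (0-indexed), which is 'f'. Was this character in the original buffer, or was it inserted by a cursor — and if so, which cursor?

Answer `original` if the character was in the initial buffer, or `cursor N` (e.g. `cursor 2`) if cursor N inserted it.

After op 1 (insert('d')): buffer="dlsbxddd" (len 8), cursors c1@1 c2@6 c3@8, authorship 1....2.3
After op 2 (delete): buffer="lsbxd" (len 5), cursors c1@0 c2@4 c3@5, authorship .....
After op 3 (add_cursor(5)): buffer="lsbxd" (len 5), cursors c1@0 c2@4 c3@5 c4@5, authorship .....
After op 4 (insert('f')): buffer="flsbxfdff" (len 9), cursors c1@1 c2@6 c3@9 c4@9, authorship 1....2.34
Authorship (.=original, N=cursor N): 1 . . . . 2 . 3 4
Index 7: author = 3

Answer: cursor 3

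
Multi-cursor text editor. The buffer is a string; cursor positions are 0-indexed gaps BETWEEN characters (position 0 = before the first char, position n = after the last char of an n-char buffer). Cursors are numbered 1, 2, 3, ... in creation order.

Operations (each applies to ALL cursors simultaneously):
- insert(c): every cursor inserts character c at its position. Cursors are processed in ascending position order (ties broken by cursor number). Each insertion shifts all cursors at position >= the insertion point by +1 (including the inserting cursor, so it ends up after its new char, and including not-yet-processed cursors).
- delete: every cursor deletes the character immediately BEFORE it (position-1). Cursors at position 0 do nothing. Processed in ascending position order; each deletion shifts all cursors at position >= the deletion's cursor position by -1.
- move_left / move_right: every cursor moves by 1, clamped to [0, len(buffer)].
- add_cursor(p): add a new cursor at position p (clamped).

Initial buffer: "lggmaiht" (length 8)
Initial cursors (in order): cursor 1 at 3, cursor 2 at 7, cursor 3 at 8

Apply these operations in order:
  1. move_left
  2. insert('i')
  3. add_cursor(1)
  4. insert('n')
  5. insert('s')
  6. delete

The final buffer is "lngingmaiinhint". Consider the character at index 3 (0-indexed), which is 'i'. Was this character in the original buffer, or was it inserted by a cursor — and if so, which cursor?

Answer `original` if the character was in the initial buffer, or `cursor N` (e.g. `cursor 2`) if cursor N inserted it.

Answer: cursor 1

Derivation:
After op 1 (move_left): buffer="lggmaiht" (len 8), cursors c1@2 c2@6 c3@7, authorship ........
After op 2 (insert('i')): buffer="lgigmaiihit" (len 11), cursors c1@3 c2@8 c3@10, authorship ..1....2.3.
After op 3 (add_cursor(1)): buffer="lgigmaiihit" (len 11), cursors c4@1 c1@3 c2@8 c3@10, authorship ..1....2.3.
After op 4 (insert('n')): buffer="lngingmaiinhint" (len 15), cursors c4@2 c1@5 c2@11 c3@14, authorship .4.11....22.33.
After op 5 (insert('s')): buffer="lnsginsgmaiinshinst" (len 19), cursors c4@3 c1@7 c2@14 c3@18, authorship .44.111....222.333.
After op 6 (delete): buffer="lngingmaiinhint" (len 15), cursors c4@2 c1@5 c2@11 c3@14, authorship .4.11....22.33.
Authorship (.=original, N=cursor N): . 4 . 1 1 . . . . 2 2 . 3 3 .
Index 3: author = 1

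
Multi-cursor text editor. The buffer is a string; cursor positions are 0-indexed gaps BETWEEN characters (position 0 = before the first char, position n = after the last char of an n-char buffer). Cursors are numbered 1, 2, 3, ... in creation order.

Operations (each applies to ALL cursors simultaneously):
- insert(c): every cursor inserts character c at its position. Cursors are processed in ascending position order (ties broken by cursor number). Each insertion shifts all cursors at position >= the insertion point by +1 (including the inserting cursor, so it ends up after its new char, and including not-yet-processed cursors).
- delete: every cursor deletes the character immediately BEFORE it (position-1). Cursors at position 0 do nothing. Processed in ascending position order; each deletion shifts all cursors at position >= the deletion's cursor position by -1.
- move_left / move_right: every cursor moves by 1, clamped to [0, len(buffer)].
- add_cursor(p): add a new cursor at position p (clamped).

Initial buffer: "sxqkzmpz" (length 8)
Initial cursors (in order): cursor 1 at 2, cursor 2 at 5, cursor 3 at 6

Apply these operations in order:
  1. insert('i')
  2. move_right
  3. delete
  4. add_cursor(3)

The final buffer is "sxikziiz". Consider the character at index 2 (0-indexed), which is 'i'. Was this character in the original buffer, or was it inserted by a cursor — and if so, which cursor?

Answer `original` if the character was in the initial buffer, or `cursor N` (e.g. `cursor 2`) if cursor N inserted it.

Answer: cursor 1

Derivation:
After op 1 (insert('i')): buffer="sxiqkzimipz" (len 11), cursors c1@3 c2@7 c3@9, authorship ..1...2.3..
After op 2 (move_right): buffer="sxiqkzimipz" (len 11), cursors c1@4 c2@8 c3@10, authorship ..1...2.3..
After op 3 (delete): buffer="sxikziiz" (len 8), cursors c1@3 c2@6 c3@7, authorship ..1..23.
After op 4 (add_cursor(3)): buffer="sxikziiz" (len 8), cursors c1@3 c4@3 c2@6 c3@7, authorship ..1..23.
Authorship (.=original, N=cursor N): . . 1 . . 2 3 .
Index 2: author = 1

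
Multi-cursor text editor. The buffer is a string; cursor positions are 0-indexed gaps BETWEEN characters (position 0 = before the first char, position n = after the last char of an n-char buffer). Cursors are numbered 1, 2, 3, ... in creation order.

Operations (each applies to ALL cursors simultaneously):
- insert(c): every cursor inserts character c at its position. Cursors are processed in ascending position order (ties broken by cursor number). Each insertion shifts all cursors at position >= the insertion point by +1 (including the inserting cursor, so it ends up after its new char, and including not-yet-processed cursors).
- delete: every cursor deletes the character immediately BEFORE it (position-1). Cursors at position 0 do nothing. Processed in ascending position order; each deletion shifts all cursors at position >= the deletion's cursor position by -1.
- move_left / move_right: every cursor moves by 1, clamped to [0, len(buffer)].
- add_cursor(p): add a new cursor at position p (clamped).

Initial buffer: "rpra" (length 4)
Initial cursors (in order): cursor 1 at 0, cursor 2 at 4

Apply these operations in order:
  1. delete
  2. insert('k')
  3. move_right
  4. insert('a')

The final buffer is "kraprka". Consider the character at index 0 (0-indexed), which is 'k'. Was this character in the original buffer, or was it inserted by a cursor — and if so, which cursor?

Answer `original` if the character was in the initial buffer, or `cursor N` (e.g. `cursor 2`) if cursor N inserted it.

Answer: cursor 1

Derivation:
After op 1 (delete): buffer="rpr" (len 3), cursors c1@0 c2@3, authorship ...
After op 2 (insert('k')): buffer="krprk" (len 5), cursors c1@1 c2@5, authorship 1...2
After op 3 (move_right): buffer="krprk" (len 5), cursors c1@2 c2@5, authorship 1...2
After op 4 (insert('a')): buffer="kraprka" (len 7), cursors c1@3 c2@7, authorship 1.1..22
Authorship (.=original, N=cursor N): 1 . 1 . . 2 2
Index 0: author = 1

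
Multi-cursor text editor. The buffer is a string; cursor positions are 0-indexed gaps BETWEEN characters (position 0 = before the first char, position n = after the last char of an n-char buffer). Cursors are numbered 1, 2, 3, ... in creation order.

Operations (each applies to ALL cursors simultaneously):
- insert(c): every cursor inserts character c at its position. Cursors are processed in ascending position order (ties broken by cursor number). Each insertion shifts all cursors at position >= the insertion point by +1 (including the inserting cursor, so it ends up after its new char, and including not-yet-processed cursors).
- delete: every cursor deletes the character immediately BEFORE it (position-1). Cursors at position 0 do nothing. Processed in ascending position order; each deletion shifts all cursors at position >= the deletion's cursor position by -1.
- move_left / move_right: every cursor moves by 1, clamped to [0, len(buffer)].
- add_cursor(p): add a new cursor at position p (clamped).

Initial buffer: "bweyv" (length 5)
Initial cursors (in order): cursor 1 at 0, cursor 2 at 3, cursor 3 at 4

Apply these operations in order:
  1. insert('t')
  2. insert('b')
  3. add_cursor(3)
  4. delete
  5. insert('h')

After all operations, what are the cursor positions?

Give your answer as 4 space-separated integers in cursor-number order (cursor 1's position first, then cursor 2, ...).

Answer: 3 7 10 3

Derivation:
After op 1 (insert('t')): buffer="tbwetytv" (len 8), cursors c1@1 c2@5 c3@7, authorship 1...2.3.
After op 2 (insert('b')): buffer="tbbwetbytbv" (len 11), cursors c1@2 c2@7 c3@10, authorship 11...22.33.
After op 3 (add_cursor(3)): buffer="tbbwetbytbv" (len 11), cursors c1@2 c4@3 c2@7 c3@10, authorship 11...22.33.
After op 4 (delete): buffer="twetytv" (len 7), cursors c1@1 c4@1 c2@4 c3@6, authorship 1..2.3.
After op 5 (insert('h')): buffer="thhwethythv" (len 11), cursors c1@3 c4@3 c2@7 c3@10, authorship 114..22.33.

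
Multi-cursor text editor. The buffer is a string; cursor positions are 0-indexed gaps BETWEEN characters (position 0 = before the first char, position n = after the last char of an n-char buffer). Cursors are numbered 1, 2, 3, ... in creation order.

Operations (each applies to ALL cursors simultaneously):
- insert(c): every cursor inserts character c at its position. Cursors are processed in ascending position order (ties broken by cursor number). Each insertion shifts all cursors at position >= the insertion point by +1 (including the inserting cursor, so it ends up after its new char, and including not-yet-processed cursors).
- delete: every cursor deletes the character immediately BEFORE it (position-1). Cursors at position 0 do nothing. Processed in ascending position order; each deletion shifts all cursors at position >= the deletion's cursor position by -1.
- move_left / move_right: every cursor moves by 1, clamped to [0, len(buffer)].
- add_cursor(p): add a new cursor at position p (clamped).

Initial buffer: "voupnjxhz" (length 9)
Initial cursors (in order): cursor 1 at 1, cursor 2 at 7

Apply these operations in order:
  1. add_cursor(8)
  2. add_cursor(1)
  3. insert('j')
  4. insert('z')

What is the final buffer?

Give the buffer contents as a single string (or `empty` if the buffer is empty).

Answer: vjjzzoupnjxjzhjzz

Derivation:
After op 1 (add_cursor(8)): buffer="voupnjxhz" (len 9), cursors c1@1 c2@7 c3@8, authorship .........
After op 2 (add_cursor(1)): buffer="voupnjxhz" (len 9), cursors c1@1 c4@1 c2@7 c3@8, authorship .........
After op 3 (insert('j')): buffer="vjjoupnjxjhjz" (len 13), cursors c1@3 c4@3 c2@10 c3@12, authorship .14......2.3.
After op 4 (insert('z')): buffer="vjjzzoupnjxjzhjzz" (len 17), cursors c1@5 c4@5 c2@13 c3@16, authorship .1414......22.33.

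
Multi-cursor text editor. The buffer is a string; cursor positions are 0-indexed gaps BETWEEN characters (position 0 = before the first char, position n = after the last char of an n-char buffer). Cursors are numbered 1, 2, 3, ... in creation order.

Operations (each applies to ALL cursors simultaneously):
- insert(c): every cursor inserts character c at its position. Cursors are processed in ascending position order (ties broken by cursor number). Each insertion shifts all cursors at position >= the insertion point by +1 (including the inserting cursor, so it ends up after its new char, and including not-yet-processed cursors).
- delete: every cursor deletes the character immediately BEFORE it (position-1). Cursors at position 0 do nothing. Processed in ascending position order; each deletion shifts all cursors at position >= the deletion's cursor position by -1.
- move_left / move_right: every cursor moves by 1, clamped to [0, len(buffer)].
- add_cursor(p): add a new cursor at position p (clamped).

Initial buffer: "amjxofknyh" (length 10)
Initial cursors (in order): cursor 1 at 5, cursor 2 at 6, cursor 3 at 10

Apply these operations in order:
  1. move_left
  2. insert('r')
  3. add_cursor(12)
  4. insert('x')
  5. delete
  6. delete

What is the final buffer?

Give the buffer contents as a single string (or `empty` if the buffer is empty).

Answer: amjxofknh

Derivation:
After op 1 (move_left): buffer="amjxofknyh" (len 10), cursors c1@4 c2@5 c3@9, authorship ..........
After op 2 (insert('r')): buffer="amjxrorfknyrh" (len 13), cursors c1@5 c2@7 c3@12, authorship ....1.2....3.
After op 3 (add_cursor(12)): buffer="amjxrorfknyrh" (len 13), cursors c1@5 c2@7 c3@12 c4@12, authorship ....1.2....3.
After op 4 (insert('x')): buffer="amjxrxorxfknyrxxh" (len 17), cursors c1@6 c2@9 c3@16 c4@16, authorship ....11.22....334.
After op 5 (delete): buffer="amjxrorfknyrh" (len 13), cursors c1@5 c2@7 c3@12 c4@12, authorship ....1.2....3.
After op 6 (delete): buffer="amjxofknh" (len 9), cursors c1@4 c2@5 c3@8 c4@8, authorship .........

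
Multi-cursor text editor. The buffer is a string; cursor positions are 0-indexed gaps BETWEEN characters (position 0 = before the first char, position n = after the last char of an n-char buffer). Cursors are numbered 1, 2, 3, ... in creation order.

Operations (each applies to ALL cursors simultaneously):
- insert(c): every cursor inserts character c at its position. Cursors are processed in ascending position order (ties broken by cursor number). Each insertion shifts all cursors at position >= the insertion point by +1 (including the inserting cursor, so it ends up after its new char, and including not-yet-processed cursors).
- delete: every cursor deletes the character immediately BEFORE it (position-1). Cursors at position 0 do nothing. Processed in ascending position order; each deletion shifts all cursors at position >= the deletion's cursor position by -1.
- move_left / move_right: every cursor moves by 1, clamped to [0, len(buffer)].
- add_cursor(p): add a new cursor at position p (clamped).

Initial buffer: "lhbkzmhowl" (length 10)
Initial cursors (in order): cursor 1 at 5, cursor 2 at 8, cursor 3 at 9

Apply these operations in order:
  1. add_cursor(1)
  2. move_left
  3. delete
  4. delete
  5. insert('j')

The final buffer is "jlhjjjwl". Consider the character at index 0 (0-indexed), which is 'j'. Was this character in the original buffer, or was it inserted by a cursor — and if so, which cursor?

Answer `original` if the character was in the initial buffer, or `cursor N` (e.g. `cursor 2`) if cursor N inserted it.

After op 1 (add_cursor(1)): buffer="lhbkzmhowl" (len 10), cursors c4@1 c1@5 c2@8 c3@9, authorship ..........
After op 2 (move_left): buffer="lhbkzmhowl" (len 10), cursors c4@0 c1@4 c2@7 c3@8, authorship ..........
After op 3 (delete): buffer="lhbzmwl" (len 7), cursors c4@0 c1@3 c2@5 c3@5, authorship .......
After op 4 (delete): buffer="lhwl" (len 4), cursors c4@0 c1@2 c2@2 c3@2, authorship ....
After op 5 (insert('j')): buffer="jlhjjjwl" (len 8), cursors c4@1 c1@6 c2@6 c3@6, authorship 4..123..
Authorship (.=original, N=cursor N): 4 . . 1 2 3 . .
Index 0: author = 4

Answer: cursor 4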